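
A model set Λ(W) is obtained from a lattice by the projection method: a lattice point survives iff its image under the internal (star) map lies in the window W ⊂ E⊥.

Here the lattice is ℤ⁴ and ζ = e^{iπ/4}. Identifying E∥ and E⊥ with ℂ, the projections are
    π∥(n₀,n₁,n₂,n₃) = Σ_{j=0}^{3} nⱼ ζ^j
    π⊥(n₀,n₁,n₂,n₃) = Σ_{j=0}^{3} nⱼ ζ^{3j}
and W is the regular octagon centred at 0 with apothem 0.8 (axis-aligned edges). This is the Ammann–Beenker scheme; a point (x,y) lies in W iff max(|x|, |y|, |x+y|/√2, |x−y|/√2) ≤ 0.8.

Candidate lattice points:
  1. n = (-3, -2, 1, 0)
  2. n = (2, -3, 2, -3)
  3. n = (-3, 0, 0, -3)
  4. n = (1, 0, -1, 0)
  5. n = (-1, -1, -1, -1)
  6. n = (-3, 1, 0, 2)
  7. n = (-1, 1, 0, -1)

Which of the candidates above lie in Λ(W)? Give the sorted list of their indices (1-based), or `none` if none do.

With ζ = e^{iπ/4} the internal vectors are ζ^0,ζ^3,ζ^6,ζ^9.
#1 (-3, -2, 1, 0): internal (-1.5858, -2.4142); octagon support 2.8284 vs apothem 0.8 → ∉ W
#2 (2, -3, 2, -3): internal (2.0000, -6.2426); octagon support 6.2426 vs apothem 0.8 → ∉ W
#3 (-3, 0, 0, -3): internal (-5.1213, -2.1213); octagon support 5.1213 vs apothem 0.8 → ∉ W
#4 (1, 0, -1, 0): internal (1.0000, 1.0000); octagon support 1.4142 vs apothem 0.8 → ∉ W
#5 (-1, -1, -1, -1): internal (-1.0000, -0.4142); octagon support 1.0000 vs apothem 0.8 → ∉ W
#6 (-3, 1, 0, 2): internal (-2.2929, 2.1213); octagon support 3.1213 vs apothem 0.8 → ∉ W
#7 (-1, 1, 0, -1): internal (-2.4142, 0.0000); octagon support 2.4142 vs apothem 0.8 → ∉ W

none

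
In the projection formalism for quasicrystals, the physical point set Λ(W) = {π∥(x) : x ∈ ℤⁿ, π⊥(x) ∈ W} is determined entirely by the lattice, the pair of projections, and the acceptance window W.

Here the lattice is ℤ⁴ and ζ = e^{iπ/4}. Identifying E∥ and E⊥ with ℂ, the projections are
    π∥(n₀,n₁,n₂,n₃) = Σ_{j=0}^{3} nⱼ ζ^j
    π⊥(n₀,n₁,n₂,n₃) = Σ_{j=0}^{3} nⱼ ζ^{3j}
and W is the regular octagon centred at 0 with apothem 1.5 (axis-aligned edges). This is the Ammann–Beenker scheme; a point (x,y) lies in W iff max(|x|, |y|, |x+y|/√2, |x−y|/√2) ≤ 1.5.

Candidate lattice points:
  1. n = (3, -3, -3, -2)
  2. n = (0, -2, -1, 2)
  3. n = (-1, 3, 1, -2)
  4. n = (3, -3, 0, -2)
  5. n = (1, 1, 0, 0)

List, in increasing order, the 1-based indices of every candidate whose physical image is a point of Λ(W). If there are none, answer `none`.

5

π⊥(n) = n₀ + n₁ζ³ + n₂ζ⁶ + n₃ζ⁹ where ζ = e^{iπ/4}.
#1 (3, -3, -3, -2): internal (3.70711, -0.53553); octagon support 3.70711 vs apothem 1.5 → ∉ W
#2 (0, -2, -1, 2): internal (2.82843, 1.00000); octagon support 2.82843 vs apothem 1.5 → ∉ W
#3 (-1, 3, 1, -2): internal (-4.53553, -0.29289); octagon support 4.53553 vs apothem 1.5 → ∉ W
#4 (3, -3, 0, -2): internal (3.70711, -3.53553); octagon support 5.12132 vs apothem 1.5 → ∉ W
#5 (1, 1, 0, 0): internal (0.29289, 0.70711); octagon support 0.70711 vs apothem 1.5 → ∈ W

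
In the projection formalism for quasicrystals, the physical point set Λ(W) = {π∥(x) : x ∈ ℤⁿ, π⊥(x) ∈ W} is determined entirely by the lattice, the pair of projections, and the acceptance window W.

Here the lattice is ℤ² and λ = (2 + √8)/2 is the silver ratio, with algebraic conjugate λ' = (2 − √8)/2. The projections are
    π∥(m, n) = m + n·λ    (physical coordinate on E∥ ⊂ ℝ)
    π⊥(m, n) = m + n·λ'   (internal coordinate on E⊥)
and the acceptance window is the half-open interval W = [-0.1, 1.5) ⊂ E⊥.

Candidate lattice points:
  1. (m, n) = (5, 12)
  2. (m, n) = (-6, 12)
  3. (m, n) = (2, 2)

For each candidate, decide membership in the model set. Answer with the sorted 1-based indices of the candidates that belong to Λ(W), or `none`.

Numerically λ ≈ 2.4142 and λ' = −1/λ ≈ -0.4142.
candidate 1: (m,n)=(5,12) → π∥ = 5+12·λ ≈ 33.9706, π⊥ = 5+12·λ' ≈ 0.0294 ∈ [-0.1, 1.5) ⇒ IN Λ
candidate 2: (m,n)=(-6,12) → π∥ = -6+12·λ ≈ 22.9706, π⊥ = -6+12·λ' ≈ -10.9706 ∉ [-0.1, 1.5) ⇒ out
candidate 3: (m,n)=(2,2) → π∥ = 2+2·λ ≈ 6.8284, π⊥ = 2+2·λ' ≈ 1.1716 ∈ [-0.1, 1.5) ⇒ IN Λ

1, 3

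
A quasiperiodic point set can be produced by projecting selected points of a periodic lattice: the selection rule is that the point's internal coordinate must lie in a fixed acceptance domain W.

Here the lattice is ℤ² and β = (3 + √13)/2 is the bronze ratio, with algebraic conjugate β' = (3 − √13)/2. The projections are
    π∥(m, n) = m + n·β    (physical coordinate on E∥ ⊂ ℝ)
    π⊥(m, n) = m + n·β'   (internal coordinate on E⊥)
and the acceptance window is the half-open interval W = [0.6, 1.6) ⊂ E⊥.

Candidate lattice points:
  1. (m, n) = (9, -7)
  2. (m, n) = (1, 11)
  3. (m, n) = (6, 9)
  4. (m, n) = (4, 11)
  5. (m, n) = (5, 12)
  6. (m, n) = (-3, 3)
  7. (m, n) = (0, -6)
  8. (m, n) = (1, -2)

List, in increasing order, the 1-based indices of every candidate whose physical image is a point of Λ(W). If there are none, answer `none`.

4, 5

β' = (3−√13)/2 ≈ -0.30278.
candidate 1: (m,n)=(9,-7) → π∥ = 9-7·β ≈ -14.11943, π⊥ = 9-7·β' ≈ 11.11943 ∉ [0.6, 1.6) ⇒ out
candidate 2: (m,n)=(1,11) → π∥ = 1+11·β ≈ 37.33053, π⊥ = 1+11·β' ≈ -2.33053 ∉ [0.6, 1.6) ⇒ out
candidate 3: (m,n)=(6,9) → π∥ = 6+9·β ≈ 35.72498, π⊥ = 6+9·β' ≈ 3.27502 ∉ [0.6, 1.6) ⇒ out
candidate 4: (m,n)=(4,11) → π∥ = 4+11·β ≈ 40.33053, π⊥ = 4+11·β' ≈ 0.66947 ∈ [0.6, 1.6) ⇒ IN Λ
candidate 5: (m,n)=(5,12) → π∥ = 5+12·β ≈ 44.63331, π⊥ = 5+12·β' ≈ 1.36669 ∈ [0.6, 1.6) ⇒ IN Λ
candidate 6: (m,n)=(-3,3) → π∥ = -3+3·β ≈ 6.90833, π⊥ = -3+3·β' ≈ -3.90833 ∉ [0.6, 1.6) ⇒ out
candidate 7: (m,n)=(0,-6) → π∥ = 0-6·β ≈ -19.81665, π⊥ = 0-6·β' ≈ 1.81665 ∉ [0.6, 1.6) ⇒ out
candidate 8: (m,n)=(1,-2) → π∥ = 1-2·β ≈ -5.60555, π⊥ = 1-2·β' ≈ 1.60555 ∉ [0.6, 1.6) ⇒ out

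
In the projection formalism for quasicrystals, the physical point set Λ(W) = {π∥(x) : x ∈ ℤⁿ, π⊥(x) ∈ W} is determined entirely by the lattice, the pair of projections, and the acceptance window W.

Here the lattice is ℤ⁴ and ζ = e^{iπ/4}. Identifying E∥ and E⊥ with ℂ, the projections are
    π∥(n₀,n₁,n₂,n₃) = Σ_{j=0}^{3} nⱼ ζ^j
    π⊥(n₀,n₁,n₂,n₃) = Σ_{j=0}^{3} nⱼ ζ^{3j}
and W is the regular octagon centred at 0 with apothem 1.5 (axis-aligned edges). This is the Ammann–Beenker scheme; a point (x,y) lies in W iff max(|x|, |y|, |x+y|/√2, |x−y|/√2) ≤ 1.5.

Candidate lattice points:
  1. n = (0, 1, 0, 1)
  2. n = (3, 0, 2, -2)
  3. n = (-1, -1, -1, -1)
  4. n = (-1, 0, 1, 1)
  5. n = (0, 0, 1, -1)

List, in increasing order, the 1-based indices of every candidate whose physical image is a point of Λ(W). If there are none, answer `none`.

1, 3, 4

π⊥(n) = n₀ + n₁ζ³ + n₂ζ⁶ + n₃ζ⁹ where ζ = e^{iπ/4}.
candidate 1: n = (0, 1, 0, 1) → π⊥ ≈ (+0.000000, +1.414214); max(|x|,|y|,|x±y|/√2) = 1.414214 ≤ 1.5 ⇒ ∈ W
candidate 2: n = (3, 0, 2, -2) → π⊥ ≈ (+1.585786, -3.414214); max(|x|,|y|,|x±y|/√2) = 3.535534 > 1.5 ⇒ ∉ W
candidate 3: n = (-1, -1, -1, -1) → π⊥ ≈ (-1.000000, -0.414214); max(|x|,|y|,|x±y|/√2) = 1.000000 ≤ 1.5 ⇒ ∈ W
candidate 4: n = (-1, 0, 1, 1) → π⊥ ≈ (-0.292893, -0.292893); max(|x|,|y|,|x±y|/√2) = 0.414214 ≤ 1.5 ⇒ ∈ W
candidate 5: n = (0, 0, 1, -1) → π⊥ ≈ (-0.707107, -1.707107); max(|x|,|y|,|x±y|/√2) = 1.707107 > 1.5 ⇒ ∉ W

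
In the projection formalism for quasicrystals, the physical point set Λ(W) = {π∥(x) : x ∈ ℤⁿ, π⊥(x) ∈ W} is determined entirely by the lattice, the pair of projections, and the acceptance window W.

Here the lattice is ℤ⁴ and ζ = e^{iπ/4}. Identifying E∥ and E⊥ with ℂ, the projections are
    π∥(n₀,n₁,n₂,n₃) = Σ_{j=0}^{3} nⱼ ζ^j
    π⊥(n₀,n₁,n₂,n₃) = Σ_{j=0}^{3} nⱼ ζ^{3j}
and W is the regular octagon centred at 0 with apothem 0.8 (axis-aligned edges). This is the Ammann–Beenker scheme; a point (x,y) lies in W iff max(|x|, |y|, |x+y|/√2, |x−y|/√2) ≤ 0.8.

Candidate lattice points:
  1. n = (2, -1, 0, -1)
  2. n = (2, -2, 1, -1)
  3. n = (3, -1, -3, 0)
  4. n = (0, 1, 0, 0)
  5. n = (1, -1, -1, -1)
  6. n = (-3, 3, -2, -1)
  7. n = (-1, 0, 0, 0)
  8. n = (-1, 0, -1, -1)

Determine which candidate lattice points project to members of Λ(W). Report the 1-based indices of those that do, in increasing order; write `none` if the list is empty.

none

With ζ = e^{iπ/4} the internal vectors are ζ^0,ζ^3,ζ^6,ζ^9.
#1 (2, -1, 0, -1): internal (2.0000, -1.4142); octagon support 2.4142 vs apothem 0.8 → ∉ W
#2 (2, -2, 1, -1): internal (2.7071, -3.1213); octagon support 4.1213 vs apothem 0.8 → ∉ W
#3 (3, -1, -3, 0): internal (3.7071, 2.2929); octagon support 4.2426 vs apothem 0.8 → ∉ W
#4 (0, 1, 0, 0): internal (-0.7071, 0.7071); octagon support 1.0000 vs apothem 0.8 → ∉ W
#5 (1, -1, -1, -1): internal (1.0000, -0.4142); octagon support 1.0000 vs apothem 0.8 → ∉ W
#6 (-3, 3, -2, -1): internal (-5.8284, 3.4142); octagon support 6.5355 vs apothem 0.8 → ∉ W
#7 (-1, 0, 0, 0): internal (-1.0000, 0.0000); octagon support 1.0000 vs apothem 0.8 → ∉ W
#8 (-1, 0, -1, -1): internal (-1.7071, 0.2929); octagon support 1.7071 vs apothem 0.8 → ∉ W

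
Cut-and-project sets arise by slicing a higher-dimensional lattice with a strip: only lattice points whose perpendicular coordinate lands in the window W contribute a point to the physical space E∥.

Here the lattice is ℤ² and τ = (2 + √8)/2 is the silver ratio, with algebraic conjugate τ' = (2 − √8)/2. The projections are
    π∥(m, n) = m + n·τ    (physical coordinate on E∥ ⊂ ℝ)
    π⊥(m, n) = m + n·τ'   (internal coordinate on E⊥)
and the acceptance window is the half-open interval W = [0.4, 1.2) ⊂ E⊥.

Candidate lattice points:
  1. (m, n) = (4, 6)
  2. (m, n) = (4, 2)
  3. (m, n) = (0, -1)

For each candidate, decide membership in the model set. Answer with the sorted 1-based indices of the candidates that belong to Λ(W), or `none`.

τ' = (2−√8)/2 ≈ -0.414214.
candidate 1: (m,n)=(4,6) → π∥ = 4+6·τ ≈ 18.485281, π⊥ = 4+6·τ' ≈ 1.514719 ∉ [0.4, 1.2) ⇒ out
candidate 2: (m,n)=(4,2) → π∥ = 4+2·τ ≈ 8.828427, π⊥ = 4+2·τ' ≈ 3.171573 ∉ [0.4, 1.2) ⇒ out
candidate 3: (m,n)=(0,-1) → π∥ = 0-1·τ ≈ -2.414214, π⊥ = 0-1·τ' ≈ 0.414214 ∈ [0.4, 1.2) ⇒ IN Λ

3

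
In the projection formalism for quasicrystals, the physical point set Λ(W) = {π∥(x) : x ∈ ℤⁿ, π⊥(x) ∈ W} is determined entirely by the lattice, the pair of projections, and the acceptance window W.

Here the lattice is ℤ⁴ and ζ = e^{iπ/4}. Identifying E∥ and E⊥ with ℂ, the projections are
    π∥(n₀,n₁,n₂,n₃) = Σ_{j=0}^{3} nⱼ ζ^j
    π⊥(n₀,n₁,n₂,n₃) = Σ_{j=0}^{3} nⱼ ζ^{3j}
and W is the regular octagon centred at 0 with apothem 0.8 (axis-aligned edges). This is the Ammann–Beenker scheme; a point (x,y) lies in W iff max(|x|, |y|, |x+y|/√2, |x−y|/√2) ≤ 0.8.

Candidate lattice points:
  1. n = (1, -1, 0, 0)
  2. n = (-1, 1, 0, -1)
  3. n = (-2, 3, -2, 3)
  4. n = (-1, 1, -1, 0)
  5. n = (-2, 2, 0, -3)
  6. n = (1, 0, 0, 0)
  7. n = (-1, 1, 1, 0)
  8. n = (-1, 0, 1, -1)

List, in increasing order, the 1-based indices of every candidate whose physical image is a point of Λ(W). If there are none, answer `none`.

none

With ζ = e^{iπ/4} the internal vectors are ζ^0,ζ^3,ζ^6,ζ^9.
#1 (1, -1, 0, 0): internal (1.70711, -0.70711); octagon support 1.70711 vs apothem 0.8 → ∉ W
#2 (-1, 1, 0, -1): internal (-2.41421, 0.00000); octagon support 2.41421 vs apothem 0.8 → ∉ W
#3 (-2, 3, -2, 3): internal (-2.00000, 6.24264); octagon support 6.24264 vs apothem 0.8 → ∉ W
#4 (-1, 1, -1, 0): internal (-1.70711, 1.70711); octagon support 2.41421 vs apothem 0.8 → ∉ W
#5 (-2, 2, 0, -3): internal (-5.53553, -0.70711); octagon support 5.53553 vs apothem 0.8 → ∉ W
#6 (1, 0, 0, 0): internal (1.00000, 0.00000); octagon support 1.00000 vs apothem 0.8 → ∉ W
#7 (-1, 1, 1, 0): internal (-1.70711, -0.29289); octagon support 1.70711 vs apothem 0.8 → ∉ W
#8 (-1, 0, 1, -1): internal (-1.70711, -1.70711); octagon support 2.41421 vs apothem 0.8 → ∉ W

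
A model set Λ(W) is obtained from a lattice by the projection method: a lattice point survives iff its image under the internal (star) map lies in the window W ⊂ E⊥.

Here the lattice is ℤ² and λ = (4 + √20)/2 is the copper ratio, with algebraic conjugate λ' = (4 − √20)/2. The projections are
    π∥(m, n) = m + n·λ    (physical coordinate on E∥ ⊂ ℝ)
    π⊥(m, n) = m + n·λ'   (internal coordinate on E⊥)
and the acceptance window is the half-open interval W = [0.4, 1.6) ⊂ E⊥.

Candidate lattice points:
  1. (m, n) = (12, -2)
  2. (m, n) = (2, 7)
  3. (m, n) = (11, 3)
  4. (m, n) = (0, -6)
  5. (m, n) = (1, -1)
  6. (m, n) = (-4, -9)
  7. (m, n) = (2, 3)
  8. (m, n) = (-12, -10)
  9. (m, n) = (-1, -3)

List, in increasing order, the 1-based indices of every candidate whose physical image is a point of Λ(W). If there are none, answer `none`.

4, 5, 7

Compute λ' = (4−√20)/2 = -0.23607, so π⊥(m,n) = m -0.23607·n.
#1 (12,-2): internal coord 12 + (-2)·λ' = +12.47214; +12.47214 ∉ [0.4, 1.6) → out
#2 (2,7): internal coord 2 + (7)·λ' = +0.34752; +0.34752 ∉ [0.4, 1.6) → out
#3 (11,3): internal coord 11 + (3)·λ' = +10.29180; +10.29180 ∉ [0.4, 1.6) → out
#4 (0,-6): internal coord 0 + (-6)·λ' = +1.41641; +1.41641 ∈ [0.4, 1.6) → IN Λ
#5 (1,-1): internal coord 1 + (-1)·λ' = +1.23607; +1.23607 ∈ [0.4, 1.6) → IN Λ
#6 (-4,-9): internal coord -4 + (-9)·λ' = -1.87539; -1.87539 ∉ [0.4, 1.6) → out
#7 (2,3): internal coord 2 + (3)·λ' = +1.29180; +1.29180 ∈ [0.4, 1.6) → IN Λ
#8 (-12,-10): internal coord -12 + (-10)·λ' = -9.63932; -9.63932 ∉ [0.4, 1.6) → out
#9 (-1,-3): internal coord -1 + (-3)·λ' = -0.29180; -0.29180 ∉ [0.4, 1.6) → out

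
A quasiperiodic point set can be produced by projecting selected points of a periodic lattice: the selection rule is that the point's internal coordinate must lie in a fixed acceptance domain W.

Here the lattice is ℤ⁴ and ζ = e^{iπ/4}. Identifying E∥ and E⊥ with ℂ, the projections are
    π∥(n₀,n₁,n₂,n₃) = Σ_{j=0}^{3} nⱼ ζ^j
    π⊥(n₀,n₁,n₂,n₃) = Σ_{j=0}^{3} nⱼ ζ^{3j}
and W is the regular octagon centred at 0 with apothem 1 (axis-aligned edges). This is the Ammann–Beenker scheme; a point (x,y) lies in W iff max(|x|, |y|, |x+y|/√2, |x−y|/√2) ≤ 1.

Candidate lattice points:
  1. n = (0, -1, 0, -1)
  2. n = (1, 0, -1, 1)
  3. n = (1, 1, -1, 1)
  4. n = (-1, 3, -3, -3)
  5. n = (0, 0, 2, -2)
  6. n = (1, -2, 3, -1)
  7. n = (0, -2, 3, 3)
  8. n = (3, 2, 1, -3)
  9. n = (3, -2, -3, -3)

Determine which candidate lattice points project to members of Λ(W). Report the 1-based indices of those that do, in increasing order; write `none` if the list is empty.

none

Internal map: ζ^{3j} for j=0..3 gives (1,0), (−√2/2,√2/2), (0,−1), (√2/2,√2/2).
#1 (0, -1, 0, -1): internal (0.00000, -1.41421); octagon support 1.41421 vs apothem 1 → ∉ W
#2 (1, 0, -1, 1): internal (1.70711, 1.70711); octagon support 2.41421 vs apothem 1 → ∉ W
#3 (1, 1, -1, 1): internal (1.00000, 2.41421); octagon support 2.41421 vs apothem 1 → ∉ W
#4 (-1, 3, -3, -3): internal (-5.24264, 3.00000); octagon support 5.82843 vs apothem 1 → ∉ W
#5 (0, 0, 2, -2): internal (-1.41421, -3.41421); octagon support 3.41421 vs apothem 1 → ∉ W
#6 (1, -2, 3, -1): internal (1.70711, -5.12132); octagon support 5.12132 vs apothem 1 → ∉ W
#7 (0, -2, 3, 3): internal (3.53553, -2.29289); octagon support 4.12132 vs apothem 1 → ∉ W
#8 (3, 2, 1, -3): internal (-0.53553, -1.70711); octagon support 1.70711 vs apothem 1 → ∉ W
#9 (3, -2, -3, -3): internal (2.29289, -0.53553); octagon support 2.29289 vs apothem 1 → ∉ W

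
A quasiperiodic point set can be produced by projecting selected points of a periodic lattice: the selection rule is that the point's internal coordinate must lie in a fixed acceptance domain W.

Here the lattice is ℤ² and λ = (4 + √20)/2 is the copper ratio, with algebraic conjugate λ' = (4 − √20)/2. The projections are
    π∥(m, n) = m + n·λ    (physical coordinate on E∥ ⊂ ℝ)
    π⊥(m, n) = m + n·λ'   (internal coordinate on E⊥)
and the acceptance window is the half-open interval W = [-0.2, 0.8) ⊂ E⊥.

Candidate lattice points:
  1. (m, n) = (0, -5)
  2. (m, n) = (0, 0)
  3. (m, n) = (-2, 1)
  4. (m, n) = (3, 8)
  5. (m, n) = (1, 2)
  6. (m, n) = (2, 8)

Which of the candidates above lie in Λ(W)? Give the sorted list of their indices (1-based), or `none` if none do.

Numerically λ ≈ 4.2361 and λ' = −1/λ ≈ -0.2361.
#1 (0,-5): internal coord 0 + (-5)·λ' = +1.1803; +1.1803 ∉ [-0.2, 0.8) → out
#2 (0,0): internal coord 0 + (0)·λ' = +0.0000; +0.0000 ∈ [-0.2, 0.8) → IN Λ
#3 (-2,1): internal coord -2 + (1)·λ' = -2.2361; -2.2361 ∉ [-0.2, 0.8) → out
#4 (3,8): internal coord 3 + (8)·λ' = +1.1115; +1.1115 ∉ [-0.2, 0.8) → out
#5 (1,2): internal coord 1 + (2)·λ' = +0.5279; +0.5279 ∈ [-0.2, 0.8) → IN Λ
#6 (2,8): internal coord 2 + (8)·λ' = +0.1115; +0.1115 ∈ [-0.2, 0.8) → IN Λ

2, 5, 6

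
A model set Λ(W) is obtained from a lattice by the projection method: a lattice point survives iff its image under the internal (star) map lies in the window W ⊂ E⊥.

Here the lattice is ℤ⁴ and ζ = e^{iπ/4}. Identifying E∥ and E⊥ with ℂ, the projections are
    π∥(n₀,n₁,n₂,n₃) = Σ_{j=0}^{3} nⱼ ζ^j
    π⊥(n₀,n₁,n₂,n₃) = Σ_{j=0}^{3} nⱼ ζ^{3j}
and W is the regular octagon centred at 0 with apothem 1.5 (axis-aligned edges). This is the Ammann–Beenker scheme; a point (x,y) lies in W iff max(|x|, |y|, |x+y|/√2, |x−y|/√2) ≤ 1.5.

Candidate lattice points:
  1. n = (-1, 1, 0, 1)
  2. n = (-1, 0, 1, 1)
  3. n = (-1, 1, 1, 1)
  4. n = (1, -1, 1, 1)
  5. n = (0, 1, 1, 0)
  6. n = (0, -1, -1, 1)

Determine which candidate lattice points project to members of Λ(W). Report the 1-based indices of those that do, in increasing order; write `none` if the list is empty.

Internal map: ζ^{3j} for j=0..3 gives (1,0), (−√2/2,√2/2), (0,−1), (√2/2,√2/2).
#1 (-1, 1, 0, 1): internal (-1.0000, 1.4142); octagon support 1.7071 vs apothem 1.5 → ∉ W
#2 (-1, 0, 1, 1): internal (-0.2929, -0.2929); octagon support 0.4142 vs apothem 1.5 → ∈ W
#3 (-1, 1, 1, 1): internal (-1.0000, 0.4142); octagon support 1.0000 vs apothem 1.5 → ∈ W
#4 (1, -1, 1, 1): internal (2.4142, -1.0000); octagon support 2.4142 vs apothem 1.5 → ∉ W
#5 (0, 1, 1, 0): internal (-0.7071, -0.2929); octagon support 0.7071 vs apothem 1.5 → ∈ W
#6 (0, -1, -1, 1): internal (1.4142, 1.0000); octagon support 1.7071 vs apothem 1.5 → ∉ W

2, 3, 5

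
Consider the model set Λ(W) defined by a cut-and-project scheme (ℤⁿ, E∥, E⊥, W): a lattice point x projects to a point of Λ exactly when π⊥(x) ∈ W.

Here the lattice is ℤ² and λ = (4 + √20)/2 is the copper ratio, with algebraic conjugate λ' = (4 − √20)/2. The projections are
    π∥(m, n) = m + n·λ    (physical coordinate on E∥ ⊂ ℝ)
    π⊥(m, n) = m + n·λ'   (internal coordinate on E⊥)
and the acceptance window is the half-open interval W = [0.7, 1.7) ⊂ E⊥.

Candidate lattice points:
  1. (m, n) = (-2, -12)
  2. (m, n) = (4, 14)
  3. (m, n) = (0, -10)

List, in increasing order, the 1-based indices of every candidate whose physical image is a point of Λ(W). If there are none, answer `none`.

1

λ' = (4−√20)/2 ≈ -0.236068.
#1 (-2,-12): internal coord -2 + (-12)·λ' = +0.832816; +0.832816 ∈ [0.7, 1.7) → IN Λ
#2 (4,14): internal coord 4 + (14)·λ' = +0.695048; +0.695048 ∉ [0.7, 1.7) → out
#3 (0,-10): internal coord 0 + (-10)·λ' = +2.360680; +2.360680 ∉ [0.7, 1.7) → out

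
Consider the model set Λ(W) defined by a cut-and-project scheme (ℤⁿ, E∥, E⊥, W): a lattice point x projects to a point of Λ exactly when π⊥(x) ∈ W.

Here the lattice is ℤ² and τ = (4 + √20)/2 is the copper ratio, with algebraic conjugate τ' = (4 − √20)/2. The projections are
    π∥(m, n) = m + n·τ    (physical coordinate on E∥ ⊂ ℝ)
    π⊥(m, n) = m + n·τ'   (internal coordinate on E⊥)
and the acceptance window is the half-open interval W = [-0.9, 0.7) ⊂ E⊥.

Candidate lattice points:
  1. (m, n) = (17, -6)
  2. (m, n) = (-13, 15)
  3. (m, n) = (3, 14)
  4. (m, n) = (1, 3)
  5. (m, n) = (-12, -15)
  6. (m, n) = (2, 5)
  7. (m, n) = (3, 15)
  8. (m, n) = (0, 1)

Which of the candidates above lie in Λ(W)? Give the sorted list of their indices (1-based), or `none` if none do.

Numerically τ ≈ 4.2361 and τ' = −1/τ ≈ -0.2361.
[1] lift (17,-6): star map gives 18.4164; window check -0.9 ≤ 18.4164 < 0.7 is false → out
[2] lift (-13,15): star map gives -16.5410; window check -0.9 ≤ -16.5410 < 0.7 is false → out
[3] lift (3,14): star map gives -0.3050; window check -0.9 ≤ -0.3050 < 0.7 is true → IN Λ
[4] lift (1,3): star map gives 0.2918; window check -0.9 ≤ 0.2918 < 0.7 is true → IN Λ
[5] lift (-12,-15): star map gives -8.4590; window check -0.9 ≤ -8.4590 < 0.7 is false → out
[6] lift (2,5): star map gives 0.8197; window check -0.9 ≤ 0.8197 < 0.7 is false → out
[7] lift (3,15): star map gives -0.5410; window check -0.9 ≤ -0.5410 < 0.7 is true → IN Λ
[8] lift (0,1): star map gives -0.2361; window check -0.9 ≤ -0.2361 < 0.7 is true → IN Λ

3, 4, 7, 8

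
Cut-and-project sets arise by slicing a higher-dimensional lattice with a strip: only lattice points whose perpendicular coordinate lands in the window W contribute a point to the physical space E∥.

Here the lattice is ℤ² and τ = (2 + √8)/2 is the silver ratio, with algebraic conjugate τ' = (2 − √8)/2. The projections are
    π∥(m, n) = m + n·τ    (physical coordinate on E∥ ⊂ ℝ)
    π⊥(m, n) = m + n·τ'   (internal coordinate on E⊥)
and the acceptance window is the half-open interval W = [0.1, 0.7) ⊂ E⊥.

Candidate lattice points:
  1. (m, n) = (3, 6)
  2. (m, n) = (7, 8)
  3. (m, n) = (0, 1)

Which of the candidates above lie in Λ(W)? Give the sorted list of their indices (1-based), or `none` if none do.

1

τ' = (2−√8)/2 ≈ -0.414214.
candidate 1: (m,n)=(3,6) → π∥ = 3+6·τ ≈ 17.485281, π⊥ = 3+6·τ' ≈ 0.514719 ∈ [0.1, 0.7) ⇒ IN Λ
candidate 2: (m,n)=(7,8) → π∥ = 7+8·τ ≈ 26.313708, π⊥ = 7+8·τ' ≈ 3.686292 ∉ [0.1, 0.7) ⇒ out
candidate 3: (m,n)=(0,1) → π∥ = 0+1·τ ≈ 2.414214, π⊥ = 0+1·τ' ≈ -0.414214 ∉ [0.1, 0.7) ⇒ out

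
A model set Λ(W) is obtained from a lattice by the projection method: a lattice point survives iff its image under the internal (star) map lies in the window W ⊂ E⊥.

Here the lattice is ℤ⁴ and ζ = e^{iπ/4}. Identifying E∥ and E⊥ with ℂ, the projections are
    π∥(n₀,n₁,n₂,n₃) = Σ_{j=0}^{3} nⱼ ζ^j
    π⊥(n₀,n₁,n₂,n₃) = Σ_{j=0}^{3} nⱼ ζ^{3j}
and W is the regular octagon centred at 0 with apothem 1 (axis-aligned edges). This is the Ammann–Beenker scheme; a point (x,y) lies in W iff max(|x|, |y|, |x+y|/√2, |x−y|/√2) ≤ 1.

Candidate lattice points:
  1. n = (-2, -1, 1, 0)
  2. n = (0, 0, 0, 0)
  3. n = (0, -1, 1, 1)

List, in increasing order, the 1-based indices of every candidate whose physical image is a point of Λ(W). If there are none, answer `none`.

2

π⊥(n) = n₀ + n₁ζ³ + n₂ζ⁶ + n₃ζ⁹ where ζ = e^{iπ/4}.
candidate 1: n = (-2, -1, 1, 0) → π⊥ ≈ (-1.292893, -1.707107); max(|x|,|y|,|x±y|/√2) = 2.121320 > 1 ⇒ ∉ W
candidate 2: n = (0, 0, 0, 0) → π⊥ ≈ (+0.000000, +0.000000); max(|x|,|y|,|x±y|/√2) = 0.000000 ≤ 1 ⇒ ∈ W
candidate 3: n = (0, -1, 1, 1) → π⊥ ≈ (+1.414214, -1.000000); max(|x|,|y|,|x±y|/√2) = 1.707107 > 1 ⇒ ∉ W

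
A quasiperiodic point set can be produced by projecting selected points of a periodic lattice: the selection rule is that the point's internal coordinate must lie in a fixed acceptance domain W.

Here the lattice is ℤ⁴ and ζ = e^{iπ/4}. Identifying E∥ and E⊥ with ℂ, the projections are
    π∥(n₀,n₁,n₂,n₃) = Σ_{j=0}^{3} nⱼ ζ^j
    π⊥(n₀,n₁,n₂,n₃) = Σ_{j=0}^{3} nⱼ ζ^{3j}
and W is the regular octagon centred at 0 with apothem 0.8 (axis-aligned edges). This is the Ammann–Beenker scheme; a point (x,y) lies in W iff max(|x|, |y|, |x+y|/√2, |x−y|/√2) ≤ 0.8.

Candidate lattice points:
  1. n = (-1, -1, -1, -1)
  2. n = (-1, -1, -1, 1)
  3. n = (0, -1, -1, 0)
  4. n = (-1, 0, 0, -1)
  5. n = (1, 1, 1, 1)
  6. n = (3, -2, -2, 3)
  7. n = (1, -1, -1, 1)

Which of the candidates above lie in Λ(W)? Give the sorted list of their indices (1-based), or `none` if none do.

π⊥(n) = n₀ + n₁ζ³ + n₂ζ⁶ + n₃ζ⁹ where ζ = e^{iπ/4}.
#1 (-1, -1, -1, -1): internal (-1.0000, -0.4142); octagon support 1.0000 vs apothem 0.8 → ∉ W
#2 (-1, -1, -1, 1): internal (0.4142, 1.0000); octagon support 1.0000 vs apothem 0.8 → ∉ W
#3 (0, -1, -1, 0): internal (0.7071, 0.2929); octagon support 0.7071 vs apothem 0.8 → ∈ W
#4 (-1, 0, 0, -1): internal (-1.7071, -0.7071); octagon support 1.7071 vs apothem 0.8 → ∉ W
#5 (1, 1, 1, 1): internal (1.0000, 0.4142); octagon support 1.0000 vs apothem 0.8 → ∉ W
#6 (3, -2, -2, 3): internal (6.5355, 2.7071); octagon support 6.5355 vs apothem 0.8 → ∉ W
#7 (1, -1, -1, 1): internal (2.4142, 1.0000); octagon support 2.4142 vs apothem 0.8 → ∉ W

3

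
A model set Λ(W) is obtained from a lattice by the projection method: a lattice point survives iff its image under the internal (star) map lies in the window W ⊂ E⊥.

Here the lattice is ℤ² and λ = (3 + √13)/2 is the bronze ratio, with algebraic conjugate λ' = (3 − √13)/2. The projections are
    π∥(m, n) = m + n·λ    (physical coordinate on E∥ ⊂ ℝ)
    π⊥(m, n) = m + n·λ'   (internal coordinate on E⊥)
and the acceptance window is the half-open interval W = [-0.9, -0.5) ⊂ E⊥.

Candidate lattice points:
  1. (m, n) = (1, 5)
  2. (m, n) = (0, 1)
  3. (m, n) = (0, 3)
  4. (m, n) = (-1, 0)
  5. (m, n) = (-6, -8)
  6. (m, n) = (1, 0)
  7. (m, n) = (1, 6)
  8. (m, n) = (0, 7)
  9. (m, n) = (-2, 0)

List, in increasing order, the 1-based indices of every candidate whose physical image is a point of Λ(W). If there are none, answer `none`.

1, 7

Numerically λ ≈ 3.302776 and λ' = −1/λ ≈ -0.302776.
candidate 1: (m,n)=(1,5) → π∥ = 1+5·λ ≈ 17.513878, π⊥ = 1+5·λ' ≈ -0.513878 ∈ [-0.9, -0.5) ⇒ IN Λ
candidate 2: (m,n)=(0,1) → π∥ = 0+1·λ ≈ 3.302776, π⊥ = 0+1·λ' ≈ -0.302776 ∉ [-0.9, -0.5) ⇒ out
candidate 3: (m,n)=(0,3) → π∥ = 0+3·λ ≈ 9.908327, π⊥ = 0+3·λ' ≈ -0.908327 ∉ [-0.9, -0.5) ⇒ out
candidate 4: (m,n)=(-1,0) → π∥ = -1+0·λ ≈ -1.000000, π⊥ = -1+0·λ' ≈ -1.000000 ∉ [-0.9, -0.5) ⇒ out
candidate 5: (m,n)=(-6,-8) → π∥ = -6-8·λ ≈ -32.422205, π⊥ = -6-8·λ' ≈ -3.577795 ∉ [-0.9, -0.5) ⇒ out
candidate 6: (m,n)=(1,0) → π∥ = 1+0·λ ≈ 1.000000, π⊥ = 1+0·λ' ≈ 1.000000 ∉ [-0.9, -0.5) ⇒ out
candidate 7: (m,n)=(1,6) → π∥ = 1+6·λ ≈ 20.816654, π⊥ = 1+6·λ' ≈ -0.816654 ∈ [-0.9, -0.5) ⇒ IN Λ
candidate 8: (m,n)=(0,7) → π∥ = 0+7·λ ≈ 23.119429, π⊥ = 0+7·λ' ≈ -2.119429 ∉ [-0.9, -0.5) ⇒ out
candidate 9: (m,n)=(-2,0) → π∥ = -2+0·λ ≈ -2.000000, π⊥ = -2+0·λ' ≈ -2.000000 ∉ [-0.9, -0.5) ⇒ out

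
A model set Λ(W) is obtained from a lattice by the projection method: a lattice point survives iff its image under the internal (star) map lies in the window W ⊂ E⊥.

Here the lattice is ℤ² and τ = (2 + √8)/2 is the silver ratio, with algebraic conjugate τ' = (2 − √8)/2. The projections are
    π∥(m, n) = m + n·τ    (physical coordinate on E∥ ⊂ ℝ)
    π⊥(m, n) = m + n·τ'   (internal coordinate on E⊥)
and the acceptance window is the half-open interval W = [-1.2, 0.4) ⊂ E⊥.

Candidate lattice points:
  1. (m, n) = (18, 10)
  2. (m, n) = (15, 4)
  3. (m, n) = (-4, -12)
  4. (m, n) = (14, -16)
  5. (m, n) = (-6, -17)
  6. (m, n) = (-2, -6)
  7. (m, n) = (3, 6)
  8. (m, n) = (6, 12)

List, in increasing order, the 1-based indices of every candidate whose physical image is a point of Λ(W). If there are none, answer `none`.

none

Numerically τ ≈ 2.41421 and τ' = −1/τ ≈ -0.41421.
#1 (18,10): internal coord 18 + (10)·τ' = +13.85786; +13.85786 ∉ [-1.2, 0.4) → out
#2 (15,4): internal coord 15 + (4)·τ' = +13.34315; +13.34315 ∉ [-1.2, 0.4) → out
#3 (-4,-12): internal coord -4 + (-12)·τ' = +0.97056; +0.97056 ∉ [-1.2, 0.4) → out
#4 (14,-16): internal coord 14 + (-16)·τ' = +20.62742; +20.62742 ∉ [-1.2, 0.4) → out
#5 (-6,-17): internal coord -6 + (-17)·τ' = +1.04163; +1.04163 ∉ [-1.2, 0.4) → out
#6 (-2,-6): internal coord -2 + (-6)·τ' = +0.48528; +0.48528 ∉ [-1.2, 0.4) → out
#7 (3,6): internal coord 3 + (6)·τ' = +0.51472; +0.51472 ∉ [-1.2, 0.4) → out
#8 (6,12): internal coord 6 + (12)·τ' = +1.02944; +1.02944 ∉ [-1.2, 0.4) → out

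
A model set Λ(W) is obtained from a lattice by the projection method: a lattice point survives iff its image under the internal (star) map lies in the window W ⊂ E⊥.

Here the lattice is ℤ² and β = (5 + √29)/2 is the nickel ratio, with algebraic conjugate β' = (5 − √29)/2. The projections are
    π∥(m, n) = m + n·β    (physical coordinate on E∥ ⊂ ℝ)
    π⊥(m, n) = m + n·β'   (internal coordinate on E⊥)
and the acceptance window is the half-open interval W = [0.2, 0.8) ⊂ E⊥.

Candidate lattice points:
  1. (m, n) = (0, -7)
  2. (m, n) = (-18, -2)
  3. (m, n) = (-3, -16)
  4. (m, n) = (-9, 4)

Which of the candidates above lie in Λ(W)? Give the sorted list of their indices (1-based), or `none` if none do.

none

Compute β' = (5−√29)/2 = -0.19258, so π⊥(m,n) = m -0.19258·n.
candidate 1: (m,n)=(0,-7) → π∥ = 0-7·β ≈ -36.34808, π⊥ = 0-7·β' ≈ 1.34808 ∉ [0.2, 0.8) ⇒ out
candidate 2: (m,n)=(-18,-2) → π∥ = -18-2·β ≈ -28.38516, π⊥ = -18-2·β' ≈ -17.61484 ∉ [0.2, 0.8) ⇒ out
candidate 3: (m,n)=(-3,-16) → π∥ = -3-16·β ≈ -86.08132, π⊥ = -3-16·β' ≈ 0.08132 ∉ [0.2, 0.8) ⇒ out
candidate 4: (m,n)=(-9,4) → π∥ = -9+4·β ≈ 11.77033, π⊥ = -9+4·β' ≈ -9.77033 ∉ [0.2, 0.8) ⇒ out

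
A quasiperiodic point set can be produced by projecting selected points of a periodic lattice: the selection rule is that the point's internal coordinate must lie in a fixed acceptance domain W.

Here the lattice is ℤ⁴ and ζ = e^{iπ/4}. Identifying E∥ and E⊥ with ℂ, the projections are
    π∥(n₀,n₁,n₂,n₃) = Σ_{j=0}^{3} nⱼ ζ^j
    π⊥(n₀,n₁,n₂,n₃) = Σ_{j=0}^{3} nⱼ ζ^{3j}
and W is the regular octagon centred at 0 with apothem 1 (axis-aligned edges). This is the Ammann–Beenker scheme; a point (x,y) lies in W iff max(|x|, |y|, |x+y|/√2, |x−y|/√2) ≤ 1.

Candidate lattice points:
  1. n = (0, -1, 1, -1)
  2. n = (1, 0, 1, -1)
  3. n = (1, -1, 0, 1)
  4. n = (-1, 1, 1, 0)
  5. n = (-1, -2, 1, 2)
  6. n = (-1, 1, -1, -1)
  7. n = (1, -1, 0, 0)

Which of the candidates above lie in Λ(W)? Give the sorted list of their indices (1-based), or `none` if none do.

none

With ζ = e^{iπ/4} the internal vectors are ζ^0,ζ^3,ζ^6,ζ^9.
#1 (0, -1, 1, -1): internal (0.000000, -2.414214); octagon support 2.414214 vs apothem 1 → ∉ W
#2 (1, 0, 1, -1): internal (0.292893, -1.707107); octagon support 1.707107 vs apothem 1 → ∉ W
#3 (1, -1, 0, 1): internal (2.414214, 0.000000); octagon support 2.414214 vs apothem 1 → ∉ W
#4 (-1, 1, 1, 0): internal (-1.707107, -0.292893); octagon support 1.707107 vs apothem 1 → ∉ W
#5 (-1, -2, 1, 2): internal (1.828427, -1.000000); octagon support 2.000000 vs apothem 1 → ∉ W
#6 (-1, 1, -1, -1): internal (-2.414214, 1.000000); octagon support 2.414214 vs apothem 1 → ∉ W
#7 (1, -1, 0, 0): internal (1.707107, -0.707107); octagon support 1.707107 vs apothem 1 → ∉ W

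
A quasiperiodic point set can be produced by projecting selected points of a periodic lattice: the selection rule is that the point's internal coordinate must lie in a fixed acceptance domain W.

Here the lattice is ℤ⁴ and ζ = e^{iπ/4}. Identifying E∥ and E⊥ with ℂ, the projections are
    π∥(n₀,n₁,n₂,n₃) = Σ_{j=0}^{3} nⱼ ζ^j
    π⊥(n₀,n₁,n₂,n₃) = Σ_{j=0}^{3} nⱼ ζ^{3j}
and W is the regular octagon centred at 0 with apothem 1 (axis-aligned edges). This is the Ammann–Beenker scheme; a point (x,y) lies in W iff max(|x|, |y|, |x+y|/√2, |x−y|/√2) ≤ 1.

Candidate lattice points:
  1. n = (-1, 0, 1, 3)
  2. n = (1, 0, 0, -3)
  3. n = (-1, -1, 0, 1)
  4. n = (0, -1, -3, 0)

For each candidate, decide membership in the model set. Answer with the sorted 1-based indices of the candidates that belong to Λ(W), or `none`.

Internal map: ζ^{3j} for j=0..3 gives (1,0), (−√2/2,√2/2), (0,−1), (√2/2,√2/2).
#1 (-1, 0, 1, 3): internal (1.12132, 1.12132); octagon support 1.58579 vs apothem 1 → ∉ W
#2 (1, 0, 0, -3): internal (-1.12132, -2.12132); octagon support 2.29289 vs apothem 1 → ∉ W
#3 (-1, -1, 0, 1): internal (0.41421, 0.00000); octagon support 0.41421 vs apothem 1 → ∈ W
#4 (0, -1, -3, 0): internal (0.70711, 2.29289); octagon support 2.29289 vs apothem 1 → ∉ W

3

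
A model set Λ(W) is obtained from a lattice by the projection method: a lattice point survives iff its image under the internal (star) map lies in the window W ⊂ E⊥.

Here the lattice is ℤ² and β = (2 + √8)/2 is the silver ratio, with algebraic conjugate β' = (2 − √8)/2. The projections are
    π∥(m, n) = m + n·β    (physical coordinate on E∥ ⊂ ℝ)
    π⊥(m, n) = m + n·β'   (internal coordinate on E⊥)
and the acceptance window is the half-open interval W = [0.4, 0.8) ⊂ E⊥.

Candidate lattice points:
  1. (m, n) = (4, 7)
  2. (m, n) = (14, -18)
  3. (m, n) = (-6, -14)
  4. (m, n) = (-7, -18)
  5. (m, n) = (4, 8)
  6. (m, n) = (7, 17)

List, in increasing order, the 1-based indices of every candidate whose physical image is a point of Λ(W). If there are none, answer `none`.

β' = (2−√8)/2 ≈ -0.4142.
#1 (4,7): internal coord 4 + (7)·β' = +1.1005; +1.1005 ∉ [0.4, 0.8) → out
#2 (14,-18): internal coord 14 + (-18)·β' = +21.4558; +21.4558 ∉ [0.4, 0.8) → out
#3 (-6,-14): internal coord -6 + (-14)·β' = -0.2010; -0.2010 ∉ [0.4, 0.8) → out
#4 (-7,-18): internal coord -7 + (-18)·β' = +0.4558; +0.4558 ∈ [0.4, 0.8) → IN Λ
#5 (4,8): internal coord 4 + (8)·β' = +0.6863; +0.6863 ∈ [0.4, 0.8) → IN Λ
#6 (7,17): internal coord 7 + (17)·β' = -0.0416; -0.0416 ∉ [0.4, 0.8) → out

4, 5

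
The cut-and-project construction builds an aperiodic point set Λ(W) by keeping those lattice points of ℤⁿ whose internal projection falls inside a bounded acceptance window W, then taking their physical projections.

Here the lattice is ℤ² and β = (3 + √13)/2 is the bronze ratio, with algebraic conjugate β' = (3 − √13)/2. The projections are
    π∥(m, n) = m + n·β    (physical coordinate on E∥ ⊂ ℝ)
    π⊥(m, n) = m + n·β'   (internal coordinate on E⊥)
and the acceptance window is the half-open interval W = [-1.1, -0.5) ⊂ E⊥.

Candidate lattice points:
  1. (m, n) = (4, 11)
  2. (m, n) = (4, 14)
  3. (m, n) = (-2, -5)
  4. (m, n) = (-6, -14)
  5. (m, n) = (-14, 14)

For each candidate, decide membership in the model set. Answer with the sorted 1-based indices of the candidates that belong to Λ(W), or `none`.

none

Numerically β ≈ 3.3028 and β' = −1/β ≈ -0.3028.
candidate 1: (m,n)=(4,11) → π∥ = 4+11·β ≈ 40.3305, π⊥ = 4+11·β' ≈ 0.6695 ∉ [-1.1, -0.5) ⇒ out
candidate 2: (m,n)=(4,14) → π∥ = 4+14·β ≈ 50.2389, π⊥ = 4+14·β' ≈ -0.2389 ∉ [-1.1, -0.5) ⇒ out
candidate 3: (m,n)=(-2,-5) → π∥ = -2-5·β ≈ -18.5139, π⊥ = -2-5·β' ≈ -0.4861 ∉ [-1.1, -0.5) ⇒ out
candidate 4: (m,n)=(-6,-14) → π∥ = -6-14·β ≈ -52.2389, π⊥ = -6-14·β' ≈ -1.7611 ∉ [-1.1, -0.5) ⇒ out
candidate 5: (m,n)=(-14,14) → π∥ = -14+14·β ≈ 32.2389, π⊥ = -14+14·β' ≈ -18.2389 ∉ [-1.1, -0.5) ⇒ out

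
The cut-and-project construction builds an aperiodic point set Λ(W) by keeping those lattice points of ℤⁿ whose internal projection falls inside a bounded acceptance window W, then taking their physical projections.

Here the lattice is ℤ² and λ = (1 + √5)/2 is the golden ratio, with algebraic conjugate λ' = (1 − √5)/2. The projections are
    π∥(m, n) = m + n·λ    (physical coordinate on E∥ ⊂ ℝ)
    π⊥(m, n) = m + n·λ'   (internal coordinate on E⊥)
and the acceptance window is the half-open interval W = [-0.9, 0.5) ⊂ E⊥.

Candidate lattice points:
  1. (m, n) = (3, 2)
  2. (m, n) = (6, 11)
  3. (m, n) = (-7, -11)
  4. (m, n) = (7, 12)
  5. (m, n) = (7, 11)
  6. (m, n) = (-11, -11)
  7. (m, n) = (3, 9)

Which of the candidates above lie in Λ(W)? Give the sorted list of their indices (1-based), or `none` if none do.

2, 3, 4, 5

Compute λ' = (1−√5)/2 = -0.618034, so π⊥(m,n) = m -0.618034·n.
candidate 1: (m,n)=(3,2) → π∥ = 3+2·λ ≈ 6.236068, π⊥ = 3+2·λ' ≈ 1.763932 ∉ [-0.9, 0.5) ⇒ out
candidate 2: (m,n)=(6,11) → π∥ = 6+11·λ ≈ 23.798374, π⊥ = 6+11·λ' ≈ -0.798374 ∈ [-0.9, 0.5) ⇒ IN Λ
candidate 3: (m,n)=(-7,-11) → π∥ = -7-11·λ ≈ -24.798374, π⊥ = -7-11·λ' ≈ -0.201626 ∈ [-0.9, 0.5) ⇒ IN Λ
candidate 4: (m,n)=(7,12) → π∥ = 7+12·λ ≈ 26.416408, π⊥ = 7+12·λ' ≈ -0.416408 ∈ [-0.9, 0.5) ⇒ IN Λ
candidate 5: (m,n)=(7,11) → π∥ = 7+11·λ ≈ 24.798374, π⊥ = 7+11·λ' ≈ 0.201626 ∈ [-0.9, 0.5) ⇒ IN Λ
candidate 6: (m,n)=(-11,-11) → π∥ = -11-11·λ ≈ -28.798374, π⊥ = -11-11·λ' ≈ -4.201626 ∉ [-0.9, 0.5) ⇒ out
candidate 7: (m,n)=(3,9) → π∥ = 3+9·λ ≈ 17.562306, π⊥ = 3+9·λ' ≈ -2.562306 ∉ [-0.9, 0.5) ⇒ out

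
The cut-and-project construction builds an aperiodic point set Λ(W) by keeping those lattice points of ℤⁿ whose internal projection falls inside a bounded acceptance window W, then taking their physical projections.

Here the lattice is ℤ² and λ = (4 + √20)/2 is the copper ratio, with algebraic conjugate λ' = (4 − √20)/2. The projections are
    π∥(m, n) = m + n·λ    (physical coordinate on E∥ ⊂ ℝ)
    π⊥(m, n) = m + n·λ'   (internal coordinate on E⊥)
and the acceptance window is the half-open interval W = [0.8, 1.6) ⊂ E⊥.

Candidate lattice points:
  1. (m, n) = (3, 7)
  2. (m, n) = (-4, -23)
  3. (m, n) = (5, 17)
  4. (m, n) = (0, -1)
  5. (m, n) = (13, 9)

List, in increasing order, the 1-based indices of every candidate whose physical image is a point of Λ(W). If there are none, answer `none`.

1, 2, 3

λ' = (4−√20)/2 ≈ -0.2361.
[1] lift (3,7): star map gives 1.3475; window check 0.8 ≤ 1.3475 < 1.6 is true → IN Λ
[2] lift (-4,-23): star map gives 1.4296; window check 0.8 ≤ 1.4296 < 1.6 is true → IN Λ
[3] lift (5,17): star map gives 0.9868; window check 0.8 ≤ 0.9868 < 1.6 is true → IN Λ
[4] lift (0,-1): star map gives 0.2361; window check 0.8 ≤ 0.2361 < 1.6 is false → out
[5] lift (13,9): star map gives 10.8754; window check 0.8 ≤ 10.8754 < 1.6 is false → out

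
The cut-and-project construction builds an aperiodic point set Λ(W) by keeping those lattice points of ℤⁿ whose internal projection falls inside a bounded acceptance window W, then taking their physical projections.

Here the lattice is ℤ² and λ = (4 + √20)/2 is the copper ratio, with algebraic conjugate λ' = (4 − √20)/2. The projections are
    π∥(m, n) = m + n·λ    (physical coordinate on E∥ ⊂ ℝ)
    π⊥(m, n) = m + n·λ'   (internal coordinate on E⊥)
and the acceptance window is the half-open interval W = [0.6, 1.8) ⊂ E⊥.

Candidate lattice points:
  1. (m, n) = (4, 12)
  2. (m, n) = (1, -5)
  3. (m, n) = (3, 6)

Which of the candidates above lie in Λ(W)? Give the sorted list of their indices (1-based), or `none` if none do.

Numerically λ ≈ 4.236068 and λ' = −1/λ ≈ -0.236068.
[1] lift (4,12): star map gives 1.167184; window check 0.6 ≤ 1.167184 < 1.8 is true → IN Λ
[2] lift (1,-5): star map gives 2.180340; window check 0.6 ≤ 2.180340 < 1.8 is false → out
[3] lift (3,6): star map gives 1.583592; window check 0.6 ≤ 1.583592 < 1.8 is true → IN Λ

1, 3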